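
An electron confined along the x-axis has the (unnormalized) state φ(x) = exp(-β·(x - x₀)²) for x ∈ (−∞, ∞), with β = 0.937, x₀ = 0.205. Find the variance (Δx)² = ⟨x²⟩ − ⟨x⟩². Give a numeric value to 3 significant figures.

0.267

Compute ⟨x⟩ and ⟨x²⟩ separately, then (Δx)² = ⟨x²⟩ − ⟨x⟩².
Gaussian moments (u = x − x₀): ∫u^(2j)·e^(−2βu²) du = (2j−1)!!/(4β)^j · √(π/(2β)), odd powers integrate to 0; here √(π/(2β)) = 1.2948.
Normalization: ∫|φ|² dx = 1.2948.
⟨x⟩ = 0.20500 and ⟨x²⟩ = 0.30883.
(Δx)² = 0.30883 − (0.20500)² = 0.26681.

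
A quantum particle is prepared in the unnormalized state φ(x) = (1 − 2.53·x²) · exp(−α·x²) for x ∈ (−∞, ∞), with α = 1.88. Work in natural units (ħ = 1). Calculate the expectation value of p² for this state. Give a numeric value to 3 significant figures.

6.95

p² φ = −ħ² d²φ/dx²; ⟨p²⟩ = −ħ² ∫ φ*·φ'' dx / ∫|φ|² dx.
Expand each integrand as polynomial × e^(−2αx²) and use ∫x^(2j)·e^(−2αx²) dx = (2j−1)!!/(4α)^j · √(π/(2α)), odd powers → 0; here √(π/(2α)) = 0.91407. Differentiate with the product rule, d/dx e^(−αx²) = −2αx·e^(−αx²).
State is unnormalized: ∫|φ|² dx = 0.60941, and ∫φ*·(−ħ² φ'') dx = 4.2363, so ⟨p²⟩ = 4.2363 / 0.60941.
⟨p²⟩ = 6.9516.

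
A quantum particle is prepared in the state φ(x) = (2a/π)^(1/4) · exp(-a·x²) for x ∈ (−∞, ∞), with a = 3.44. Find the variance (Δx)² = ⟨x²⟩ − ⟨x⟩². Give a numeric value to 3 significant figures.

Compute ⟨x⟩ and ⟨x²⟩ separately, then (Δx)² = ⟨x²⟩ − ⟨x⟩².
Gaussian moments: ∫x^(2j)·e^(−2ax²) dx = (2j−1)!!/(4a)^j · √(π/(2a)), odd powers integrate to 0; here √(π/(2a)) = 0.67574.
⟨x⟩ = 0.0000 and ⟨x²⟩ = 0.072674.
(Δx)² = 0.072674 − (0.0000)² = 0.072674.

0.0727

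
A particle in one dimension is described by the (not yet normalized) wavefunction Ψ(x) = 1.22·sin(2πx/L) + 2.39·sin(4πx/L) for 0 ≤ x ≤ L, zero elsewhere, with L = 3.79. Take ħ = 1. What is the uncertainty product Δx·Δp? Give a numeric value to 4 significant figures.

Δx = √(⟨x²⟩−⟨x⟩²), Δp = √(⟨p²⟩−⟨p⟩²).
On 0 ≤ x ≤ L (j ≠ l): ∫sin²(jπx/L) dx = L/2, ∫sin(jπx/L)·sin(lπx/L) dx = 0; diagonal moments ∫x·sin²(jπx/L) dx = L²/4, ∫x²·sin²(jπx/L) dx = L³·(1/6 − 1/(4j²π²)); cross terms ∫x·sin(jπx/L)·sin(lπx/L) dx = 0 for j + l even and −4jlL²/(π²(j² − l²)²) for j + l odd, ∫x²·sin(jπx/L)·sin(lπx/L) dx = (−1)^(j+l)·4jlL³/(π²(j² − l²)²); higher powers the same way via product-to-sum and parts. d²/dx² sin(jπx/L) = −(jπ/L)²·sin(jπx/L); on 0 ≤ x ≤ L, ∫sin²(jπx/L) dx = L/2 and ∫sin(jπx/L)·sin(lπx/L) dx = 0 for j ≠ l, so only diagonal terms survive in ∫|Ψ|² and ∫Ψ·Ψ″; ∫Ψ·Ψ′ dx = [Ψ²/2] between the walls = 0.
Normalization: ∫|Ψ|² dx = 13.645.
⟨x⟩ = 1.8950, ⟨x²⟩ = 5.2382 ⇒ Δx = 1.2834.
⟨p⟩ = 0.0000, ⟨p²⟩ = 9.2893 ⇒ Δp = 3.0478.
Δx·Δp = 3.9117.

3.912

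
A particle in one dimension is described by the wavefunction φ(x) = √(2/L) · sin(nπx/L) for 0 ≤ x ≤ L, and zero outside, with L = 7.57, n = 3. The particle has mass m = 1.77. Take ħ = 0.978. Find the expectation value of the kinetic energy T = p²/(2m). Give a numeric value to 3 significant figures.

T = −(ħ²/2m) d²/dx², so ⟨T⟩ = −(ħ²/2m) ∫ φ*·φ'' dx; with m = 1.77.
d/dx sin(nπx/L) = (nπ/L)·cos(nπx/L) and d²/dx² sin(nπx/L) = −(nπ/L)²·sin(nπx/L); on 0 ≤ x ≤ L, ∫sin²(nπx/L) dx = L/2 and ∫sin(nπx/L)·cos(nπx/L) dx = 0.
⟨T⟩ = 0.41882.

0.419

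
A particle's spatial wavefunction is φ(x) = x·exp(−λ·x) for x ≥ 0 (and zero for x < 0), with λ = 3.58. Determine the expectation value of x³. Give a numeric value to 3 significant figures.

0.163

⟨x³⟩ = ∫ x³·|φ|² dx / ∫|φ|² dx (integrals over the domain).
Every integrand reduces to terms xʲ·e^(−2λx) on [0, ∞); use ∫₀^∞ xʲ·e^(−2λx) dx = j!/(2λ)^(j+1).
State is unnormalized: ∫|φ|² dx = 0.0054487, and ∫φ*·x³·φ dx = 0.00089064, so ⟨x³⟩ = 0.00089064 / 0.0054487.
⟨x³⟩ = 0.16346.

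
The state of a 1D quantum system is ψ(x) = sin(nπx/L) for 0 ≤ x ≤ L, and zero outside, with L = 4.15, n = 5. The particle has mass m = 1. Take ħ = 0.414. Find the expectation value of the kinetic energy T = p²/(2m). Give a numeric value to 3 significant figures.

1.23

T = −(ħ²/2m) d²/dx², so ⟨T⟩ = −(ħ²/2m) ∫ ψ*·ψ'' dx / ∫|ψ|² dx; with m = 1.
d/dx sin(nπx/L) = (nπ/L)·cos(nπx/L) and d²/dx² sin(nπx/L) = −(nπ/L)²·sin(nπx/L); on 0 ≤ x ≤ L, ∫sin²(nπx/L) dx = L/2 and ∫sin(nπx/L)·cos(nπx/L) dx = 0.
State is unnormalized: ∫|ψ|² dx = 2.0750, and ∫ψ*·(−ħ²/2m · ψ'') dx = 2.5476, so ⟨T⟩ = 2.5476 / 2.0750.
⟨T⟩ = 1.2278.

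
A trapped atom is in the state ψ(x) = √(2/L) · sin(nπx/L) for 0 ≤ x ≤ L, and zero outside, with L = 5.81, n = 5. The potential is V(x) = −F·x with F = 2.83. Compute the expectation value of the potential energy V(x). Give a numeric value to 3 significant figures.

-8.22

⟨V⟩ = ∫ V(x)·|ψ|² dx.
With sin²θ = (1 − cos2θ)/2 on 0 ≤ x ≤ L: ∫sin²(nπx/L) dx = L/2, ∫x·sin²(nπx/L) dx = L²/4, ∫x²·sin²(nπx/L) dx = L³·(1/6 − 1/(4n²π²)); higher powers xᵏ the same way, integrating xᵏ·cos(2nπx/L) by parts.
⟨V⟩ = -8.2212.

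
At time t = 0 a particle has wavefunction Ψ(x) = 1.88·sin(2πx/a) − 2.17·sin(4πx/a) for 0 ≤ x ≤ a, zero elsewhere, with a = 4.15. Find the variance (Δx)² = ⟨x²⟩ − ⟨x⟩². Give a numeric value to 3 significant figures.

0.543

Compute ⟨x⟩ and ⟨x²⟩ separately, then (Δx)² = ⟨x²⟩ − ⟨x⟩².
On 0 ≤ x ≤ a (j ≠ l): ∫sin²(jπx/a) dx = a/2, ∫sin(jπx/a)·sin(lπx/a) dx = 0; diagonal moments ∫x·sin²(jπx/a) dx = a²/4, ∫x²·sin²(jπx/a) dx = a³·(1/6 − 1/(4j²π²)); cross terms ∫x·sin(jπx/a)·sin(lπx/a) dx = 0 for j + l even and −4jla²/(π²(j² − l²)²) for j + l odd, ∫x²·sin(jπx/a)·sin(lπx/a) dx = (−1)^(j+l)·4jla³/(π²(j² − l²)²); higher powers the same way via product-to-sum and parts.
Normalization: ∫|Ψ|² dx = 17.105.
⟨x⟩ = 2.0750 and ⟨x²⟩ = 4.8485.
(Δx)² = 4.8485 − (2.0750)² = 0.54289.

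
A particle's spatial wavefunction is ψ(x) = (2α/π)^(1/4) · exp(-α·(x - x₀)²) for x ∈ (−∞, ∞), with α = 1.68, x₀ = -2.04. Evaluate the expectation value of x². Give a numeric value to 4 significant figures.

⟨x²⟩ = ∫ x²·|ψ|² dx (integrals over the domain).
Gaussian moments (u = x − x₀): ∫u^(2j)·e^(−2αu²) du = (2j−1)!!/(4α)^j · √(π/(2α)), odd powers integrate to 0; here √(π/(2α)) = 0.96695.
⟨x²⟩ = 4.3104.

4.310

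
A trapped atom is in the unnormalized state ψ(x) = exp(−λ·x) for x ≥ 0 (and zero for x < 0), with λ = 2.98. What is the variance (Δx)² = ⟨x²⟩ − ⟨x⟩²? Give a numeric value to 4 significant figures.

Compute ⟨x⟩ and ⟨x²⟩ separately, then (Δx)² = ⟨x²⟩ − ⟨x⟩².
Every integrand reduces to terms xʲ·e^(−2λx) on [0, ∞); use ∫₀^∞ xʲ·e^(−2λx) dx = j!/(2λ)^(j+1).
Normalization: ∫|ψ|² dx = 0.16779.
⟨x⟩ = 0.16779 and ⟨x²⟩ = 0.056304.
(Δx)² = 0.056304 − (0.16779)² = 0.028152.

0.02815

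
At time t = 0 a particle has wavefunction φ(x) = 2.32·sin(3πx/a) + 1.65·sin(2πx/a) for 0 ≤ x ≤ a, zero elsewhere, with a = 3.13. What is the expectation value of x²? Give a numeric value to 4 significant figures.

⟨x²⟩ = ∫ x²·|φ|² dx / ∫|φ|² dx (integrals over the domain).
On 0 ≤ x ≤ a (j ≠ l): ∫sin²(jπx/a) dx = a/2, ∫sin(jπx/a)·sin(lπx/a) dx = 0; diagonal moments ∫x·sin²(jπx/a) dx = a²/4, ∫x²·sin²(jπx/a) dx = a³·(1/6 − 1/(4j²π²)); cross terms ∫x·sin(jπx/a)·sin(lπx/a) dx = 0 for j + l even and −4jla²/(π²(j² − l²)²) for j + l odd, ∫x²·sin(jπx/a)·sin(lπx/a) dx = (−1)^(j+l)·4jla³/(π²(j² − l²)²); higher powers the same way via product-to-sum and parts.
State is unnormalized: ∫|φ|² dx = 12.684, and ∫φ*·x²·φ dx = 17.593, so ⟨x²⟩ = 17.593 / 12.684.
⟨x²⟩ = 1.3870.

1.387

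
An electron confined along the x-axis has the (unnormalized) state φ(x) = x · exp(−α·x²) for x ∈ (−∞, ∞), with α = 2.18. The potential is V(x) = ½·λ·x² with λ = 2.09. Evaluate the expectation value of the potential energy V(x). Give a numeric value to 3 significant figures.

⟨V⟩ = ∫ V(x)·|φ|² dx / ∫|φ|² dx.
Expand each integrand as polynomial × e^(−2αx²) and use ∫x^(2j)·e^(−2αx²) dx = (2j−1)!!/(4α)^j · √(π/(2α)), odd powers → 0; here √(π/(2α)) = 0.84885.
State is unnormalized: ∫|φ|² dx = 0.097345, and ∫φ*·V(x)·φ dx = 0.034997, so ⟨V⟩ = 0.034997 / 0.097345.
⟨V⟩ = 0.35952.

0.360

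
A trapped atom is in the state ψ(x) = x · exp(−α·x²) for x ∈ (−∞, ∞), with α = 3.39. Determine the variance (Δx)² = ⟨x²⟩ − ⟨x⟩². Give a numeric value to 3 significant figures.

0.221

Compute ⟨x⟩ and ⟨x²⟩ separately, then (Δx)² = ⟨x²⟩ − ⟨x⟩².
Expand each integrand as polynomial × e^(−2αx²) and use ∫x^(2j)·e^(−2αx²) dx = (2j−1)!!/(4α)^j · √(π/(2α)), odd powers → 0; here √(π/(2α)) = 0.68071.
Normalization: ∫|ψ|² dx = 0.050200.
⟨x⟩ = 0.0000 and ⟨x²⟩ = 0.22124.
(Δx)² = 0.22124 − (0.0000)² = 0.22124.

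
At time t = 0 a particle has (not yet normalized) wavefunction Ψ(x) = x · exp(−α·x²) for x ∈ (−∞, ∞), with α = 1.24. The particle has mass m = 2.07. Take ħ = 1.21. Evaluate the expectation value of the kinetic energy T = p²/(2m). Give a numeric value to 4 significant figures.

T = −(ħ²/2m) d²/dx², so ⟨T⟩ = −(ħ²/2m) ∫ Ψ*·Ψ'' dx / ∫|Ψ|² dx; with m = 2.07.
Expand each integrand as polynomial × e^(−2αx²) and use ∫x^(2j)·e^(−2αx²) dx = (2j−1)!!/(4α)^j · √(π/(2α)), odd powers → 0; here √(π/(2α)) = 1.1255. Differentiate with the product rule, d/dx e^(−αx²) = −2αx·e^(−αx²).
State is unnormalized: ∫|Ψ|² dx = 0.22692, and ∫Ψ*·(−ħ²/2m · Ψ'') dx = 0.29853, so ⟨T⟩ = 0.29853 / 0.22692.
⟨T⟩ = 1.3156.

1.316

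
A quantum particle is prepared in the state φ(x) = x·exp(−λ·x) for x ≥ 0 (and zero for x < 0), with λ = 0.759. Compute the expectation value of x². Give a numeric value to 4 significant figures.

⟨x²⟩ = ∫ x²·|φ|² dx / ∫|φ|² dx (integrals over the domain).
Every integrand reduces to terms xʲ·e^(−2λx) on [0, ∞); use ∫₀^∞ xʲ·e^(−2λx) dx = j!/(2λ)^(j+1).
State is unnormalized: ∫|φ|² dx = 0.57176, and ∫φ*·x²·φ dx = 2.9775, so ⟨x²⟩ = 2.9775 / 0.57176.
⟨x²⟩ = 5.2076.

5.208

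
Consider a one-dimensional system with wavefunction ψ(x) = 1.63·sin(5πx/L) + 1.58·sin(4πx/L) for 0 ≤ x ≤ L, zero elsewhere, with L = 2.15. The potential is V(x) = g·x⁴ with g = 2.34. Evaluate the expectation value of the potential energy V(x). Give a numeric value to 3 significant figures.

2.05

⟨V⟩ = ∫ V(x)·|ψ|² dx / ∫|ψ|² dx.
On 0 ≤ x ≤ L (j ≠ l): ∫sin²(jπx/L) dx = L/2, ∫sin(jπx/L)·sin(lπx/L) dx = 0; diagonal moments ∫x·sin²(jπx/L) dx = L²/4, ∫x²·sin²(jπx/L) dx = L³·(1/6 − 1/(4j²π²)); cross terms ∫x·sin(jπx/L)·sin(lπx/L) dx = 0 for j + l even and −4jlL²/(π²(j² − l²)²) for j + l odd, ∫x²·sin(jπx/L)·sin(lπx/L) dx = (−1)^(j+l)·4jlL³/(π²(j² − l²)²); higher powers the same way via product-to-sum and parts.
State is unnormalized: ∫|ψ|² dx = 5.5398, and ∫ψ*·V(x)·ψ dx = 11.363, so ⟨V⟩ = 11.363 / 5.5398.
⟨V⟩ = 2.0512.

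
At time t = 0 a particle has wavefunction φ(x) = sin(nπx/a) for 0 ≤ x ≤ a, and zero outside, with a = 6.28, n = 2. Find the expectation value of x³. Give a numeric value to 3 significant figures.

⟨x³⟩ = ∫ x³·|φ|² dx / ∫|φ|² dx (integrals over the domain).
With sin²θ = (1 − cos2θ)/2 on 0 ≤ x ≤ a: ∫sin²(nπx/a) dx = a/2, ∫x·sin²(nπx/a) dx = a²/4, ∫x²·sin²(nπx/a) dx = a³·(1/6 − 1/(4n²π²)); higher powers xᵏ the same way, integrating xᵏ·cos(2nπx/a) by parts.
State is unnormalized: ∫|φ|² dx = 3.1400, and ∫φ*·x³·φ dx = 179.65, so ⟨x³⟩ = 179.65 / 3.1400.
⟨x³⟩ = 57.213.

57.2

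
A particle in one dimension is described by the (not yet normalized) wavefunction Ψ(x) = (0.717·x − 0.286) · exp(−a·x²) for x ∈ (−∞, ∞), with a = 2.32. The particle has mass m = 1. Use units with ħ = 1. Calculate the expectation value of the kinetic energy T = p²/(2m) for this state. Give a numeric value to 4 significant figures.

T = −(ħ²/2m) d²/dx², so ⟨T⟩ = −(ħ²/2m) ∫ Ψ*·Ψ'' dx / ∫|Ψ|² dx; with m = 1.
Expand each integrand as polynomial × e^(−2ax²) and use ∫x^(2j)·e^(−2ax²) dx = (2j−1)!!/(4a)^j · √(π/(2a)), odd powers → 0; here √(π/(2a)) = 0.82284. Differentiate with the product rule, d/dx e^(−ax²) = −2ax·e^(−ax²).
State is unnormalized: ∫|Ψ|² dx = 0.11289, and ∫Ψ*·(−ħ²/2m · Ψ'') dx = 0.23670, so ⟨T⟩ = 0.23670 / 0.11289.
⟨T⟩ = 2.0968.

2.097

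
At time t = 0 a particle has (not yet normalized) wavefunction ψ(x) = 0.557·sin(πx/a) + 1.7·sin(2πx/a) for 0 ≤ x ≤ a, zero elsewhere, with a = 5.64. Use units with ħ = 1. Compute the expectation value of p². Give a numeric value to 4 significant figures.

p² ψ = −ħ² d²ψ/dx²; ⟨p²⟩ = −ħ² ∫ ψ*·ψ'' dx / ∫|ψ|² dx.
d²/dx² sin(jπx/a) = −(jπ/a)²·sin(jπx/a); on 0 ≤ x ≤ a, ∫sin²(jπx/a) dx = a/2 and ∫sin(jπx/a)·sin(lπx/a) dx = 0 for j ≠ l, so only diagonal terms survive in ∫|ψ|² and ∫ψ·ψ″; ∫ψ·ψ′ dx = [ψ²/2] between the walls = 0.
State is unnormalized: ∫|ψ|² dx = 9.0247, and ∫ψ*·(−ħ² ψ'') dx = 10.386, so ⟨p²⟩ = 10.386 / 9.0247.
⟨p²⟩ = 1.1508.

1.151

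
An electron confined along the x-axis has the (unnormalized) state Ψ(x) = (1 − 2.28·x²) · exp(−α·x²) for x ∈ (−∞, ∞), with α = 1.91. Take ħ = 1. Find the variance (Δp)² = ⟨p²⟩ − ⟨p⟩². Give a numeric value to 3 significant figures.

6.33

Compute ⟨p⟩ and ⟨p²⟩ separately; (Δp)² = ⟨p²⟩ − ⟨p⟩².
Expand each integrand as polynomial × e^(−2αx²) and use ∫x^(2j)·e^(−2αx²) dx = (2j−1)!!/(4α)^j · √(π/(2α)), odd powers → 0; here √(π/(2α)) = 0.90687. Differentiate with the product rule, d/dx e^(−αx²) = −2αx·e^(−αx²).
Normalization: ∫|Ψ|² dx = 0.60789.
⟨p⟩ = 0.0000 and ⟨p²⟩ = 6.3264.
(Δp)² = 6.3264 − (0.0000)² = 6.3264.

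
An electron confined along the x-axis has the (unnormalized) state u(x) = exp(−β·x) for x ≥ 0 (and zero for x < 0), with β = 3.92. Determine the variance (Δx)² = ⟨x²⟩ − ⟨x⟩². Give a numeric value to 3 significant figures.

Compute ⟨x⟩ and ⟨x²⟩ separately, then (Δx)² = ⟨x²⟩ − ⟨x⟩².
Every integrand reduces to terms xʲ·e^(−2βx) on [0, ∞); use ∫₀^∞ xʲ·e^(−2βx) dx = j!/(2β)^(j+1).
Normalization: ∫|u|² dx = 0.12755.
⟨x⟩ = 0.12755 and ⟨x²⟩ = 0.032539.
(Δx)² = 0.032539 − (0.12755)² = 0.016269.

0.0163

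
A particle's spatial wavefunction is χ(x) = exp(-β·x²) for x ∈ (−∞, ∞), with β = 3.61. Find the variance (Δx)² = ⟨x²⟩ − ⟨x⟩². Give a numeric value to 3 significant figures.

Compute ⟨x⟩ and ⟨x²⟩ separately, then (Δx)² = ⟨x²⟩ − ⟨x⟩².
Gaussian moments: ∫x^(2j)·e^(−2βx²) dx = (2j−1)!!/(4β)^j · √(π/(2β)), odd powers integrate to 0; here √(π/(2β)) = 0.65964.
Normalization: ∫|χ|² dx = 0.65964.
⟨x⟩ = 0.0000 and ⟨x²⟩ = 0.069252.
(Δx)² = 0.069252 − (0.0000)² = 0.069252.

0.0693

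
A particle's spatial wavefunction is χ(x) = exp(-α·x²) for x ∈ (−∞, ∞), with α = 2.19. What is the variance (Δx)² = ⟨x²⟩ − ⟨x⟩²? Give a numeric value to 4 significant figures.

Compute ⟨x⟩ and ⟨x²⟩ separately, then (Δx)² = ⟨x²⟩ − ⟨x⟩².
Gaussian moments: ∫x^(2j)·e^(−2αx²) dx = (2j−1)!!/(4α)^j · √(π/(2α)), odd powers integrate to 0; here √(π/(2α)) = 0.84691.
Normalization: ∫|χ|² dx = 0.84691.
⟨x⟩ = 0.0000 and ⟨x²⟩ = 0.11416.
(Δx)² = 0.11416 − (0.0000)² = 0.11416.

0.1142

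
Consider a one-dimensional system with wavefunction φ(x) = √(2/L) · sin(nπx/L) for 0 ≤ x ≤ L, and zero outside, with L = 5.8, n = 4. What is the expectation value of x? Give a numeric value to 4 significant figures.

⟨x⟩ = ∫ x·|φ|² dx (integrals over the domain).
With sin²θ = (1 − cos2θ)/2 on 0 ≤ x ≤ L: ∫sin²(nπx/L) dx = L/2, ∫x·sin²(nπx/L) dx = L²/4, ∫x²·sin²(nπx/L) dx = L³·(1/6 − 1/(4n²π²)); higher powers xᵏ the same way, integrating xᵏ·cos(2nπx/L) by parts.
⟨x⟩ = 2.9000.

2.900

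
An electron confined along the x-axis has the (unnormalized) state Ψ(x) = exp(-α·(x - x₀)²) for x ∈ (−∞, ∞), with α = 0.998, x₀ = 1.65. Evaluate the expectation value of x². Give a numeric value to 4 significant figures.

⟨x²⟩ = ∫ x²·|Ψ|² dx / ∫|Ψ|² dx (integrals over the domain).
Gaussian moments (u = x − x₀): ∫u^(2j)·e^(−2αu²) du = (2j−1)!!/(4α)^j · √(π/(2α)), odd powers integrate to 0; here √(π/(2α)) = 1.2546.
State is unnormalized: ∫|Ψ|² dx = 1.2546, and ∫Ψ*·x²·Ψ dx = 3.7298, so ⟨x²⟩ = 3.7298 / 1.2546.
⟨x²⟩ = 2.9730.

2.973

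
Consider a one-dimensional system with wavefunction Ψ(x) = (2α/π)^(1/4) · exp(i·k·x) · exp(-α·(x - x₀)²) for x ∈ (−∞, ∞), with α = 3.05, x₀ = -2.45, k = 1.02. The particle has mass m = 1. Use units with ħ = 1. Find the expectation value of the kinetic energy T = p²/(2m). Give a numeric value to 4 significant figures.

2.045

T = −(ħ²/2m) d²/dx², so ⟨T⟩ = −(ħ²/2m) ∫ Ψ*·Ψ'' dx; with m = 1.
Gaussian moments (u = x − x₀): ∫u^(2j)·e^(−2αu²) du = (2j−1)!!/(4α)^j · √(π/(2α)), odd powers integrate to 0; here √(π/(2α)) = 0.71765. Derivatives: Ψ′ = (ik − 2αu)·Ψ, Ψ″ = ((ik − 2αu)² − 2α)·Ψ; the odd-in-u pieces drop out.
⟨T⟩ = 2.0452.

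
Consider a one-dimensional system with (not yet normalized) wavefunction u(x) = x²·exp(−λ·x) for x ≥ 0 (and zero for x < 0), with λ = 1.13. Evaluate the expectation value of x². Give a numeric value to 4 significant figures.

⟨x²⟩ = ∫ x²·|u|² dx / ∫|u|² dx (integrals over the domain).
Every integrand reduces to terms xʲ·e^(−2λx) on [0, ∞); use ∫₀^∞ xʲ·e^(−2λx) dx = j!/(2λ)^(j+1).
State is unnormalized: ∫|u|² dx = 0.40707, and ∫u*·x²·u dx = 2.3910, so ⟨x²⟩ = 2.3910 / 0.40707.
⟨x²⟩ = 5.8736.

5.874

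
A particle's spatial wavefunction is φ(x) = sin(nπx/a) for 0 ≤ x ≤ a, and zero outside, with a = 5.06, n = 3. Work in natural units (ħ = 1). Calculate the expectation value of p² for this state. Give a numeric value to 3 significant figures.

p² φ = −ħ² d²φ/dx²; ⟨p²⟩ = −ħ² ∫ φ*·φ'' dx / ∫|φ|² dx.
d/dx sin(nπx/a) = (nπ/a)·cos(nπx/a) and d²/dx² sin(nπx/a) = −(nπ/a)²·sin(nπx/a); on 0 ≤ x ≤ a, ∫sin²(nπx/a) dx = a/2 and ∫sin(nπx/a)·cos(nπx/a) dx = 0.
State is unnormalized: ∫|φ|² dx = 2.5300, and ∫φ*·(−ħ² φ'') dx = 8.7773, so ⟨p²⟩ = 8.7773 / 2.5300.
⟨p²⟩ = 3.4693.

3.47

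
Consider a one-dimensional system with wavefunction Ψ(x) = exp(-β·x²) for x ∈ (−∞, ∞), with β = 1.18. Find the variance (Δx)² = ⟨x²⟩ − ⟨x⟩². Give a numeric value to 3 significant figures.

0.212

Compute ⟨x⟩ and ⟨x²⟩ separately, then (Δx)² = ⟨x²⟩ − ⟨x⟩².
Gaussian moments: ∫x^(2j)·e^(−2βx²) dx = (2j−1)!!/(4β)^j · √(π/(2β)), odd powers integrate to 0; here √(π/(2β)) = 1.1538.
Normalization: ∫|Ψ|² dx = 1.1538.
⟨x⟩ = 0.0000 and ⟨x²⟩ = 0.21186.
(Δx)² = 0.21186 − (0.0000)² = 0.21186.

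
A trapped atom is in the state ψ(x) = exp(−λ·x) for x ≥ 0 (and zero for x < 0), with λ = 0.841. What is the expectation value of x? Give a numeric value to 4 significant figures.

⟨x⟩ = ∫ x·|ψ|² dx / ∫|ψ|² dx (integrals over the domain).
Every integrand reduces to terms xʲ·e^(−2λx) on [0, ∞); use ∫₀^∞ xʲ·e^(−2λx) dx = j!/(2λ)^(j+1).
State is unnormalized: ∫|ψ|² dx = 0.59453, and ∫ψ*·x·ψ dx = 0.35347, so ⟨x⟩ = 0.35347 / 0.59453.
⟨x⟩ = 0.59453.

0.5945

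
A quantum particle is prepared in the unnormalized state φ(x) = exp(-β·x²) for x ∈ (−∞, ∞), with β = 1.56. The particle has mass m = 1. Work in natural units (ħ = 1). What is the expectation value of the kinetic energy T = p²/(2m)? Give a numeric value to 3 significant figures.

0.780

T = −(ħ²/2m) d²/dx², so ⟨T⟩ = −(ħ²/2m) ∫ φ*·φ'' dx / ∫|φ|² dx; with m = 1.
Gaussian moments: ∫x^(2j)·e^(−2βx²) dx = (2j−1)!!/(4β)^j · √(π/(2β)), odd powers integrate to 0; here √(π/(2β)) = 1.0035. Derivatives: d/dx e^(−βx²) = −2βx·e^(−βx²), d²/dx² e^(−βx²) = (4β²x² − 2β)·e^(−βx²).
State is unnormalized: ∫|φ|² dx = 1.0035, and ∫φ*·(−ħ²/2m · φ'') dx = 0.78269, so ⟨T⟩ = 0.78269 / 1.0035.
⟨T⟩ = 0.78000.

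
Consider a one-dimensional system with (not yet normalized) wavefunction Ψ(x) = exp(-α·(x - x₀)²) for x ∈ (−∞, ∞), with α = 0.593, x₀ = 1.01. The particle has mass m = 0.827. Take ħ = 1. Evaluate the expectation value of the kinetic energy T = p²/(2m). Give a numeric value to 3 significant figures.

T = −(ħ²/2m) d²/dx², so ⟨T⟩ = −(ħ²/2m) ∫ Ψ*·Ψ'' dx / ∫|Ψ|² dx; with m = 0.827.
Gaussian moments (u = x − x₀): ∫u^(2j)·e^(−2αu²) du = (2j−1)!!/(4α)^j · √(π/(2α)), odd powers integrate to 0; here √(π/(2α)) = 1.6275. Derivatives: d/dx e^(−αu²) = −2αu·e^(−αu²), d²/dx² e^(−αu²) = (4α²u² − 2α)·e^(−αu²).
State is unnormalized: ∫|Ψ|² dx = 1.6275, and ∫Ψ*·(−ħ²/2m · Ψ'') dx = 0.58351, so ⟨T⟩ = 0.58351 / 1.6275.
⟨T⟩ = 0.35852.

0.359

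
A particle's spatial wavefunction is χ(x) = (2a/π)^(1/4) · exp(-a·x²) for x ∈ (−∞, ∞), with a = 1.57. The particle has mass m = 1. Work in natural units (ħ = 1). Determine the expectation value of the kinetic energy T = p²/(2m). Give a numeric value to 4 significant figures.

T = −(ħ²/2m) d²/dx², so ⟨T⟩ = −(ħ²/2m) ∫ χ*·χ'' dx; with m = 1.
Gaussian moments: ∫x^(2j)·e^(−2ax²) dx = (2j−1)!!/(4a)^j · √(π/(2a)), odd powers integrate to 0; here √(π/(2a)) = 1.0003. Derivatives: d/dx e^(−ax²) = −2ax·e^(−ax²), d²/dx² e^(−ax²) = (4a²x² − 2a)·e^(−ax²).
⟨T⟩ = 0.78500.

0.7850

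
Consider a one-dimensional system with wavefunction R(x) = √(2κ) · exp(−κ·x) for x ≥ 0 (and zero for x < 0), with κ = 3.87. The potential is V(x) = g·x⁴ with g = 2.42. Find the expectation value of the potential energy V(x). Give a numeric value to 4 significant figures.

0.01618

⟨V⟩ = ∫ V(x)·|R|² dx.
Every integrand reduces to terms xʲ·e^(−2κx) on [0, ∞); use ∫₀^∞ xʲ·e^(−2κx) dx = j!/(2κ)^(j+1).
⟨V⟩ = 0.016183.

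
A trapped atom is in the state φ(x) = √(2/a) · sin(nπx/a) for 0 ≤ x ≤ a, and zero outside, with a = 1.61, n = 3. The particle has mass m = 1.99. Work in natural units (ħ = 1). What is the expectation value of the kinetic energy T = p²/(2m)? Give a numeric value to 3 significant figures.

T = −(ħ²/2m) d²/dx², so ⟨T⟩ = −(ħ²/2m) ∫ φ*·φ'' dx; with m = 1.99.
d/dx sin(nπx/a) = (nπ/a)·cos(nπx/a) and d²/dx² sin(nπx/a) = −(nπ/a)²·sin(nπx/a); on 0 ≤ x ≤ a, ∫sin²(nπx/a) dx = a/2 and ∫sin(nπx/a)·cos(nπx/a) dx = 0.
⟨T⟩ = 8.6101.

8.61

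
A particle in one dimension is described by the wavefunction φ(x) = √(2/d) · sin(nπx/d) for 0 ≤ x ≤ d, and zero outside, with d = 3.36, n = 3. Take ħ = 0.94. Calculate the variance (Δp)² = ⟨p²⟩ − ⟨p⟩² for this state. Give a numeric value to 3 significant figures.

6.95

Compute ⟨p⟩ and ⟨p²⟩ separately; (Δp)² = ⟨p²⟩ − ⟨p⟩².
d/dx sin(nπx/d) = (nπ/d)·cos(nπx/d) and d²/dx² sin(nπx/d) = −(nπ/d)²·sin(nπx/d); on 0 ≤ x ≤ d, ∫sin²(nπx/d) dx = d/2 and ∫sin(nπx/d)·cos(nπx/d) dx = 0.
⟨p⟩ = 0.0000 and ⟨p²⟩ = 6.9522.
(Δp)² = 6.9522 − (0.0000)² = 6.9522.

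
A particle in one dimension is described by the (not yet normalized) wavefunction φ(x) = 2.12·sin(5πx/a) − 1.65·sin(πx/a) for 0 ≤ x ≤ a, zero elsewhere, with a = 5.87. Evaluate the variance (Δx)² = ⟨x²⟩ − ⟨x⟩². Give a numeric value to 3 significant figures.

1.93

Compute ⟨x⟩ and ⟨x²⟩ separately, then (Δx)² = ⟨x²⟩ − ⟨x⟩².
On 0 ≤ x ≤ a (j ≠ l): ∫sin²(jπx/a) dx = a/2, ∫sin(jπx/a)·sin(lπx/a) dx = 0; diagonal moments ∫x·sin²(jπx/a) dx = a²/4, ∫x²·sin²(jπx/a) dx = a³·(1/6 − 1/(4j²π²)); cross terms ∫x·sin(jπx/a)·sin(lπx/a) dx = 0 for j + l even and −4jla²/(π²(j² − l²)²) for j + l odd, ∫x²·sin(jπx/a)·sin(lπx/a) dx = (−1)^(j+l)·4jla³/(π²(j² − l²)²); higher powers the same way via product-to-sum and parts.
Normalization: ∫|φ|² dx = 21.182.
⟨x⟩ = 2.9350 and ⟨x²⟩ = 10.549.
(Δx)² = 10.549 − (2.9350)² = 1.9344.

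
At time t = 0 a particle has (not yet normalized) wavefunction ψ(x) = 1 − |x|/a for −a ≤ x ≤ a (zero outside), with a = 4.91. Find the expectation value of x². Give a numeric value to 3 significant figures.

⟨x²⟩ = ∫ x²·|ψ|² dx / ∫|ψ|² dx (integrals over the domain).
ψ is even, so ∫ over [−a, a] = 2∫₀ᵃ with ψ = 1 − x/a there: ∫₀ᵃ (1 − x/a)² dx = a/3, ∫₀ᵃ x²(1 − x/a)² dx = a³/30, ∫₀ᵃ x⁴(1 − x/a)² dx = a⁵/105.
State is unnormalized: ∫|ψ|² dx = 3.2733, and ∫ψ*·x²·ψ dx = 7.8914, so ⟨x²⟩ = 7.8914 / 3.2733.
⟨x²⟩ = 2.4108.

2.41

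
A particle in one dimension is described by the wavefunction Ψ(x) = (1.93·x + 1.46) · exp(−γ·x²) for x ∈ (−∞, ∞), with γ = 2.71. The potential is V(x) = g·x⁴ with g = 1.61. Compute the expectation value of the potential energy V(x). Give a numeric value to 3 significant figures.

⟨V⟩ = ∫ V(x)·|Ψ|² dx / ∫|Ψ|² dx.
Expand each integrand as polynomial × e^(−2γx²) and use ∫x^(2j)·e^(−2γx²) dx = (2j−1)!!/(4γ)^j · √(π/(2γ)), odd powers → 0; here √(π/(2γ)) = 0.76133.
State is unnormalized: ∫|Ψ|² dx = 1.8845, and ∫Ψ*·V(x)·Ψ dx = 0.12047, so ⟨V⟩ = 0.12047 / 1.8845.
⟨V⟩ = 0.063930.

0.0639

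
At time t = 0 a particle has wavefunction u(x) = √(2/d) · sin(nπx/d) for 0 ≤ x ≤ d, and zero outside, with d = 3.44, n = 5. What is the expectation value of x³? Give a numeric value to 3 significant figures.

10.1

⟨x³⟩ = ∫ x³·|u|² dx (integrals over the domain).
With sin²θ = (1 − cos2θ)/2 on 0 ≤ x ≤ d: ∫sin²(nπx/d) dx = d/2, ∫x·sin²(nπx/d) dx = d²/4, ∫x²·sin²(nπx/d) dx = d³·(1/6 − 1/(4n²π²)); higher powers xᵏ the same way, integrating xᵏ·cos(2nπx/d) by parts.
⟨x³⟩ = 10.053.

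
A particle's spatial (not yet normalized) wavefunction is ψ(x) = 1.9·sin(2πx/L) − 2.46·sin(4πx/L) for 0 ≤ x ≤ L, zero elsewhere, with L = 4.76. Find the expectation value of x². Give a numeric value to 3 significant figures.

⟨x²⟩ = ∫ x²·|ψ|² dx / ∫|ψ|² dx (integrals over the domain).
On 0 ≤ x ≤ L (j ≠ l): ∫sin²(jπx/L) dx = L/2, ∫sin(jπx/L)·sin(lπx/L) dx = 0; diagonal moments ∫x·sin²(jπx/L) dx = L²/4, ∫x²·sin²(jπx/L) dx = L³·(1/6 − 1/(4j²π²)); cross terms ∫x·sin(jπx/L)·sin(lπx/L) dx = 0 for j + l even and −4jlL²/(π²(j² − l²)²) for j + l odd, ∫x²·sin(jπx/L)·sin(lπx/L) dx = (−1)^(j+l)·4jlL³/(π²(j² − l²)²); higher powers the same way via product-to-sum and parts.
State is unnormalized: ∫|ψ|² dx = 22.995, and ∫ψ*·x²·ψ dx = 147.47, so ⟨x²⟩ = 147.47 / 22.995.
⟨x²⟩ = 6.4132.

6.41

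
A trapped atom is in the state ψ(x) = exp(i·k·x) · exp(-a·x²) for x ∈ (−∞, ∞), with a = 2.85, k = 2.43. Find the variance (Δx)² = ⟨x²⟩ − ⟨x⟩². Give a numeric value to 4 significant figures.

Compute ⟨x⟩ and ⟨x²⟩ separately, then (Δx)² = ⟨x²⟩ − ⟨x⟩².
Gaussian moments: ∫x^(2j)·e^(−2ax²) dx = (2j−1)!!/(4a)^j · √(π/(2a)), odd powers integrate to 0; here √(π/(2a)) = 0.74240.
Normalization: ∫|ψ|² dx = 0.74240.
⟨x⟩ = 0.0000 and ⟨x²⟩ = 0.087719.
(Δx)² = 0.087719 − (0.0000)² = 0.087719.

0.08772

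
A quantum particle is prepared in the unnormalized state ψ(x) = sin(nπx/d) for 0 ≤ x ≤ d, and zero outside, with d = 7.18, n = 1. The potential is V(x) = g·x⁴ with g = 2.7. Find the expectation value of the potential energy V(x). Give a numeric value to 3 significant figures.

819.

⟨V⟩ = ∫ V(x)·|ψ|² dx / ∫|ψ|² dx.
With sin²θ = (1 − cos2θ)/2 on 0 ≤ x ≤ d: ∫sin²(nπx/d) dx = d/2, ∫x·sin²(nπx/d) dx = d²/4, ∫x²·sin²(nπx/d) dx = d³·(1/6 − 1/(4n²π²)); higher powers xᵏ the same way, integrating xᵏ·cos(2nπx/d) by parts.
State is unnormalized: ∫|ψ|² dx = 3.5900, and ∫ψ*·V(x)·ψ dx = 2938.7, so ⟨V⟩ = 2938.7 / 3.5900.
⟨V⟩ = 818.58.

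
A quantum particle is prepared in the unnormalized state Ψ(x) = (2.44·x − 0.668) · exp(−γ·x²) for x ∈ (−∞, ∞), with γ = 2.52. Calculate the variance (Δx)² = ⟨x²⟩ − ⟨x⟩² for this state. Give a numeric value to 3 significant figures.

Compute ⟨x⟩ and ⟨x²⟩ separately, then (Δx)² = ⟨x²⟩ − ⟨x⟩².
Expand each integrand as polynomial × e^(−2γx²) and use ∫x^(2j)·e^(−2γx²) dx = (2j−1)!!/(4γ)^j · √(π/(2γ)), odd powers → 0; here √(π/(2γ)) = 0.78951.
Normalization: ∫|Ψ|² dx = 0.81861.
⟨x⟩ = -0.31190 and ⟨x²⟩ = 0.21223.
(Δx)² = 0.21223 − (-0.31190)² = 0.11495.

0.115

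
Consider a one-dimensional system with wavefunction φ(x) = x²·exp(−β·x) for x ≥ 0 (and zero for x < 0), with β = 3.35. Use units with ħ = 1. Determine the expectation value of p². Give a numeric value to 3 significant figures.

p² φ = −ħ² d²φ/dx²; ⟨p²⟩ = −ħ² ∫ φ*·φ'' dx / ∫|φ|² dx.
Differentiate x²·exp(−β·x) with the product rule; every integrand then reduces to terms xʲ·e^(−2βx) on [0, ∞), with ∫₀^∞ xʲ·e^(−2βx) dx = j!/(2β)^(j+1).
State is unnormalized: ∫|φ|² dx = 0.0017776, and ∫φ*·(−ħ² φ'') dx = 0.0066498, so ⟨p²⟩ = 0.0066498 / 0.0017776.
⟨p²⟩ = 3.7408.

3.74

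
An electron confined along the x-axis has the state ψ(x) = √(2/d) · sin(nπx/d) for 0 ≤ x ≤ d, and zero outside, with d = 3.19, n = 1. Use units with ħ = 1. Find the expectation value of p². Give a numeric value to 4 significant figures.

0.9699

p² ψ = −ħ² d²ψ/dx²; ⟨p²⟩ = −ħ² ∫ ψ*·ψ'' dx.
d/dx sin(nπx/d) = (nπ/d)·cos(nπx/d) and d²/dx² sin(nπx/d) = −(nπ/d)²·sin(nπx/d); on 0 ≤ x ≤ d, ∫sin²(nπx/d) dx = d/2 and ∫sin(nπx/d)·cos(nπx/d) dx = 0.
⟨p²⟩ = 0.96988.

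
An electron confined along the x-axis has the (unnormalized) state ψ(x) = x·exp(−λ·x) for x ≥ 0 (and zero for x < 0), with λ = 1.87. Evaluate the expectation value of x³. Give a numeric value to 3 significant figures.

⟨x³⟩ = ∫ x³·|ψ|² dx / ∫|ψ|² dx (integrals over the domain).
Every integrand reduces to terms xʲ·e^(−2λx) on [0, ∞); use ∫₀^∞ xʲ·e^(−2λx) dx = j!/(2λ)^(j+1).
State is unnormalized: ∫|ψ|² dx = 0.038231, and ∫ψ*·x³·ψ dx = 0.043848, so ⟨x³⟩ = 0.043848 / 0.038231.
⟨x³⟩ = 1.1469.

1.15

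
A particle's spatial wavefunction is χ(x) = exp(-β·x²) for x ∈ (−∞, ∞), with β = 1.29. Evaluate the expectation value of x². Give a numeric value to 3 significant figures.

0.194

⟨x²⟩ = ∫ x²·|χ|² dx / ∫|χ|² dx (integrals over the domain).
Gaussian moments: ∫x^(2j)·e^(−2βx²) dx = (2j−1)!!/(4β)^j · √(π/(2β)), odd powers integrate to 0; here √(π/(2β)) = 1.1035.
State is unnormalized: ∫|χ|² dx = 1.1035, and ∫χ*·x²·χ dx = 0.21385, so ⟨x²⟩ = 0.21385 / 1.1035.
⟨x²⟩ = 0.19380.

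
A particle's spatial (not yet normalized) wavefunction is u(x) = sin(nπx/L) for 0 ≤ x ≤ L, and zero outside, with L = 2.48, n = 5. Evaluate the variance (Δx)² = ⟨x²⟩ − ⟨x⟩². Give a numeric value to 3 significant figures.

0.500

Compute ⟨x⟩ and ⟨x²⟩ separately, then (Δx)² = ⟨x²⟩ − ⟨x⟩².
With sin²θ = (1 − cos2θ)/2 on 0 ≤ x ≤ L: ∫sin²(nπx/L) dx = L/2, ∫x·sin²(nπx/L) dx = L²/4, ∫x²·sin²(nπx/L) dx = L³·(1/6 − 1/(4n²π²)); higher powers xᵏ the same way, integrating xᵏ·cos(2nπx/L) by parts.
Normalization: ∫|u|² dx = 1.2400.
⟨x⟩ = 1.2400 and ⟨x²⟩ = 2.0377.
(Δx)² = 2.0377 − (1.2400)² = 0.50007.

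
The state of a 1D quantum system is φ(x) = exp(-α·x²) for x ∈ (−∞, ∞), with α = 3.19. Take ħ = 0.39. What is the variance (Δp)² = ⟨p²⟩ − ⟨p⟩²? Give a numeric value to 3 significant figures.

Compute ⟨p⟩ and ⟨p²⟩ separately; (Δp)² = ⟨p²⟩ − ⟨p⟩².
Gaussian moments: ∫x^(2j)·e^(−2αx²) dx = (2j−1)!!/(4α)^j · √(π/(2α)), odd powers integrate to 0; here √(π/(2α)) = 0.70172. Derivatives: d/dx e^(−αx²) = −2αx·e^(−αx²), d²/dx² e^(−αx²) = (4α²x² − 2α)·e^(−αx²).
Normalization: ∫|φ|² dx = 0.70172.
⟨p⟩ = 0.0000 and ⟨p²⟩ = 0.48520.
(Δp)² = 0.48520 − (0.0000)² = 0.48520.

0.485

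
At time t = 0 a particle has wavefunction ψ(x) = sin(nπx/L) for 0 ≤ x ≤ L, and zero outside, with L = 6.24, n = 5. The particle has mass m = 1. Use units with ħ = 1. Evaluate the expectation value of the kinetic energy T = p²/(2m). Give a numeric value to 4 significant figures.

T = −(ħ²/2m) d²/dx², so ⟨T⟩ = −(ħ²/2m) ∫ ψ*·ψ'' dx / ∫|ψ|² dx; with m = 1.
d/dx sin(nπx/L) = (nπ/L)·cos(nπx/L) and d²/dx² sin(nπx/L) = −(nπ/L)²·sin(nπx/L); on 0 ≤ x ≤ L, ∫sin²(nπx/L) dx = L/2 and ∫sin(nπx/L)·cos(nπx/L) dx = 0.
State is unnormalized: ∫|ψ|² dx = 3.1200, and ∫ψ*·(−ħ²/2m · ψ'') dx = 9.8854, so ⟨T⟩ = 9.8854 / 3.1200.
⟨T⟩ = 3.1684.

3.168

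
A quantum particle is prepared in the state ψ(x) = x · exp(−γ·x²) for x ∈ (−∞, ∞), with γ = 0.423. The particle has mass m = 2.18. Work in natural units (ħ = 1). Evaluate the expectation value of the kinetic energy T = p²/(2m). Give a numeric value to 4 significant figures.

T = −(ħ²/2m) d²/dx², so ⟨T⟩ = −(ħ²/2m) ∫ ψ*·ψ'' dx / ∫|ψ|² dx; with m = 2.18.
Expand each integrand as polynomial × e^(−2γx²) and use ∫x^(2j)·e^(−2γx²) dx = (2j−1)!!/(4γ)^j · √(π/(2γ)), odd powers → 0; here √(π/(2γ)) = 1.9270. Differentiate with the product rule, d/dx e^(−γx²) = −2γx·e^(−γx²).
State is unnormalized: ∫|ψ|² dx = 1.1389, and ∫ψ*·(−ħ²/2m · ψ'') dx = 0.33149, so ⟨T⟩ = 0.33149 / 1.1389.
⟨T⟩ = 0.29106.

0.2911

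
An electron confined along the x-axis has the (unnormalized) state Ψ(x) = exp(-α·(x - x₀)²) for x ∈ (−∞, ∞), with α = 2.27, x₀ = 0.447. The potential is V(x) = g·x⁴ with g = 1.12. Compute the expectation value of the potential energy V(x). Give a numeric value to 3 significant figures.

⟨V⟩ = ∫ V(x)·|Ψ|² dx / ∫|Ψ|² dx.
Gaussian moments (u = x − x₀): ∫u^(2j)·e^(−2αu²) du = (2j−1)!!/(4α)^j · √(π/(2α)), odd powers integrate to 0; here √(π/(2α)) = 0.83185.
State is unnormalized: ∫|Ψ|² dx = 0.83185, and ∫Ψ*·V(x)·Ψ dx = 0.19411, so ⟨V⟩ = 0.19411 / 0.83185.
⟨V⟩ = 0.23334.

0.233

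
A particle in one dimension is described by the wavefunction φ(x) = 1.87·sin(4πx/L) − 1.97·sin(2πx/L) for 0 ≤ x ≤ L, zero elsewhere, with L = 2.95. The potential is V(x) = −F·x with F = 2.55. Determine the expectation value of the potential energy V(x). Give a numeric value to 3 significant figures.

-3.76

⟨V⟩ = ∫ V(x)·|φ|² dx / ∫|φ|² dx.
On 0 ≤ x ≤ L (j ≠ l): ∫sin²(jπx/L) dx = L/2, ∫sin(jπx/L)·sin(lπx/L) dx = 0; diagonal moments ∫x·sin²(jπx/L) dx = L²/4, ∫x²·sin²(jπx/L) dx = L³·(1/6 − 1/(4j²π²)); cross terms ∫x·sin(jπx/L)·sin(lπx/L) dx = 0 for j + l even and −4jlL²/(π²(j² − l²)²) for j + l odd, ∫x²·sin(jπx/L)·sin(lπx/L) dx = (−1)^(j+l)·4jlL³/(π²(j² − l²)²); higher powers the same way via product-to-sum and parts.
State is unnormalized: ∫|φ|² dx = 10.882, and ∫φ*·V(x)·φ dx = -40.931, so ⟨V⟩ = -40.931 / 10.882.
⟨V⟩ = -3.7613.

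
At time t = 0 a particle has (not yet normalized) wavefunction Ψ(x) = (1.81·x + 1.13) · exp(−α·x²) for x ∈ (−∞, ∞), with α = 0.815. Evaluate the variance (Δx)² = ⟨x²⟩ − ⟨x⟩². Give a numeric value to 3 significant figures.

Compute ⟨x⟩ and ⟨x²⟩ separately, then (Δx)² = ⟨x²⟩ − ⟨x⟩².
Expand each integrand as polynomial × e^(−2αx²) and use ∫x^(2j)·e^(−2αx²) dx = (2j−1)!!/(4α)^j · √(π/(2α)), odd powers → 0; here √(π/(2α)) = 1.3883.
Normalization: ∫|Ψ|² dx = 3.1679.
⟨x⟩ = 0.54990 and ⟨x²⟩ = 0.57694.
(Δx)² = 0.57694 − (0.54990)² = 0.27455.

0.275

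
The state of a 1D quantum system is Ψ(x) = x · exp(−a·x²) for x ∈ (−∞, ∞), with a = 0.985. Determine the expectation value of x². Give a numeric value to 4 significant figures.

0.7614

⟨x²⟩ = ∫ x²·|Ψ|² dx / ∫|Ψ|² dx (integrals over the domain).
Expand each integrand as polynomial × e^(−2ax²) and use ∫x^(2j)·e^(−2ax²) dx = (2j−1)!!/(4a)^j · √(π/(2a)), odd powers → 0; here √(π/(2a)) = 1.2628.
State is unnormalized: ∫|Ψ|² dx = 0.32051, and ∫Ψ*·x²·Ψ dx = 0.24405, so ⟨x²⟩ = 0.24405 / 0.32051.
⟨x²⟩ = 0.76142.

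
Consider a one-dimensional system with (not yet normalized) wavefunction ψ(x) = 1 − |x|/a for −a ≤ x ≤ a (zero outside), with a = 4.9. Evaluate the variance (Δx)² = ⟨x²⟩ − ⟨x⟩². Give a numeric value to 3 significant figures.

2.40

Compute ⟨x⟩ and ⟨x²⟩ separately, then (Δx)² = ⟨x²⟩ − ⟨x⟩².
ψ is even, so ∫ over [−a, a] = 2∫₀ᵃ with ψ = 1 − x/a there: ∫₀ᵃ (1 − x/a)² dx = a/3, ∫₀ᵃ x²(1 − x/a)² dx = a³/30, ∫₀ᵃ x⁴(1 − x/a)² dx = a⁵/105.
Normalization: ∫|ψ|² dx = 3.2667.
⟨x⟩ = 0.0000 and ⟨x²⟩ = 2.4010.
(Δx)² = 2.4010 − (0.0000)² = 2.4010.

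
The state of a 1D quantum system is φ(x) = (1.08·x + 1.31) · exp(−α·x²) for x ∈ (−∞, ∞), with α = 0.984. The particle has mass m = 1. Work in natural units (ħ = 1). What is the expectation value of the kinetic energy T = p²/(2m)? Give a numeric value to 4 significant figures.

0.6369

T = −(ħ²/2m) d²/dx², so ⟨T⟩ = −(ħ²/2m) ∫ φ*·φ'' dx / ∫|φ|² dx; with m = 1.
Expand each integrand as polynomial × e^(−2αx²) and use ∫x^(2j)·e^(−2αx²) dx = (2j−1)!!/(4α)^j · √(π/(2α)), odd powers → 0; here √(π/(2α)) = 1.2635. Differentiate with the product rule, d/dx e^(−αx²) = −2αx·e^(−αx²).
State is unnormalized: ∫|φ|² dx = 2.5426, and ∫φ*·(−ħ²/2m · φ'') dx = 1.6194, so ⟨T⟩ = 1.6194 / 2.5426.
⟨T⟩ = 0.63690.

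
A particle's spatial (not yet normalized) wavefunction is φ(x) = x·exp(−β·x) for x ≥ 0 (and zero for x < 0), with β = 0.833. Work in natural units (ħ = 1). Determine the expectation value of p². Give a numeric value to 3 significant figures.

0.694

p² φ = −ħ² d²φ/dx²; ⟨p²⟩ = −ħ² ∫ φ*·φ'' dx / ∫|φ|² dx.
Differentiate x·exp(−β·x) with the product rule; every integrand then reduces to terms xʲ·e^(−2βx) on [0, ∞), with ∫₀^∞ xʲ·e^(−2βx) dx = j!/(2β)^(j+1).
State is unnormalized: ∫|φ|² dx = 0.43252, and ∫φ*·(−ħ² φ'') dx = 0.30012, so ⟨p²⟩ = 0.30012 / 0.43252.
⟨p²⟩ = 0.69389.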